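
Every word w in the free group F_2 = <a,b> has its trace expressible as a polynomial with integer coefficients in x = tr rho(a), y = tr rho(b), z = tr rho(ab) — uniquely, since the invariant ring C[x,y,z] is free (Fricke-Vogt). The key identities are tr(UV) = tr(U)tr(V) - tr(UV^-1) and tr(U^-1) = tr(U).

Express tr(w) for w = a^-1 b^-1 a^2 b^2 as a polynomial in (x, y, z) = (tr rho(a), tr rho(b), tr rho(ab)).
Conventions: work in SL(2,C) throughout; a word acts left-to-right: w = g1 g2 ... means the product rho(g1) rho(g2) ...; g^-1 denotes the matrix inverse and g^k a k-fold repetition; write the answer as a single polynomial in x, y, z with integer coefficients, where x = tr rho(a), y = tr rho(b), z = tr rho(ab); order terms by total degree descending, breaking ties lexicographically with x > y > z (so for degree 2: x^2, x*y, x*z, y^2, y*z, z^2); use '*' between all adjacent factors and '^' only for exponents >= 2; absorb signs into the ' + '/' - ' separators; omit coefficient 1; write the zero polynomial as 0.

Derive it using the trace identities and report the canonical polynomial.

trace(a b^2) = trace(b) * trace(a b) - trace(a) = y*z - x
trace(b^2) = trace(b) * trace(b) - trace(1) = y^2 - 2
trace(a^2 b^2) = trace(a) * trace(b^2 a) - trace(b^2) = x*y*z - x^2 - y^2 + 2
trace(a^2 b) = trace(a) * trace(b a) - trace(b) = x*z - y
trace(b a^2 b^2) = trace(b) * trace(a^2 b^2) - trace(a^2 b) = x*y^2*z - x^2*y - y^3 - x*z + 3*y
trace(b a b a) = trace(b a) * trace(b a) - trace(1) = z^2 - 2
trace(a b a^2 b) = trace(a) * trace(b a b a) - trace(b a b) = x*z^2 - y*z - x
trace(a b a^2) = trace(a) * trace(a b a) - trace(a b) = x^2*z - x*y - z
trace(b a^2 b^2 a) = trace(b) * trace(a b a^2 b) - trace(a b a^2) = x*y*z^2 - x^2*z - y^2*z + z
trace(a^2 b^2 a^-1 b) = trace(b a^2 b^2) * trace(a) - trace(b a^2 b^2 a) = x^2*y^2*z - x^3*y - x*y^3 - x*y*z^2 + y^2*z + 3*x*y - z
trace(a^-1 b^-1 a^2 b^2) = trace(a^2 b^2 a^-1) * trace(b) - trace(a^2 b^2 a^-1 b) = -x^2*y^2*z + x^3*y + x*y^3 + x*y*z^2 - 4*x*y + z

-x^2*y^2*z + x^3*y + x*y^3 + x*y*z^2 - 4*x*y + z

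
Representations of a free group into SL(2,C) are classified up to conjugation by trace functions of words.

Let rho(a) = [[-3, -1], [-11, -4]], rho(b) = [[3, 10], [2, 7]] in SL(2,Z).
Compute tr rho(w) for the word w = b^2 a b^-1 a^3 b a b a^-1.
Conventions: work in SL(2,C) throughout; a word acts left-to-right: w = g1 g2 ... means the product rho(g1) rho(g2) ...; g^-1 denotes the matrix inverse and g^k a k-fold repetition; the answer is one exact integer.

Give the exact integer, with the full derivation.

67336975609

rho(b) = [[3, 10], [2, 7]]
... * rho(b) = [[3, 10], [2, 7]]  ->  [[29, 100], [20, 69]]
... * rho(a) = [[-3, -1], [-11, -4]]  ->  [[-1187, -429], [-819, -296]]
... * rho(b^-1) = [[7, -10], [-2, 3]]  ->  [[-7451, 10583], [-5141, 7302]]
... * rho(a) = [[-3, -1], [-11, -4]]  ->  [[-94060, -34881], [-64899, -24067]]
... * rho(a) = [[-3, -1], [-11, -4]]  ->  [[665871, 233584], [459434, 161167]]
... * rho(a) = [[-3, -1], [-11, -4]]  ->  [[-4567037, -1600207], [-3151139, -1104102]]
... * rho(b) = [[3, 10], [2, 7]]  ->  [[-16901525, -56871819], [-11661621, -39240104]]
... * rho(a) = [[-3, -1], [-11, -4]]  ->  [[676294584, 244388801], [466626007, 168622037]]
... * rho(b) = [[3, 10], [2, 7]]  ->  [[2517661354, 8473667447], [1737122095, 5846614329]]
... * rho(a^-1) = [[-4, 1], [11, -3]]  ->  [[83139696501, -22903340987], [57364269239, -15802720892]]
tr = 83139696501 + -15802720892 = 67336975609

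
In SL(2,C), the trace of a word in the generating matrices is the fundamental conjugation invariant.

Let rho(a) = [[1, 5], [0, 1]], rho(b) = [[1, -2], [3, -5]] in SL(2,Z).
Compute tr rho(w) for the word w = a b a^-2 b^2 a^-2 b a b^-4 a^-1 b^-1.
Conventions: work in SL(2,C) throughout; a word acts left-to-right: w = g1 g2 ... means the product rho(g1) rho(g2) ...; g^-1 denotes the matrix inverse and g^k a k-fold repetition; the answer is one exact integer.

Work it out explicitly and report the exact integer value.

-641590159

rho(a) = [[1, 5], [0, 1]]
... * rho(b) = [[1, -2], [3, -5]]  ->  [[16, -27], [3, -5]]
... * rho(a^-1) = [[1, -5], [0, 1]]  ->  [[16, -107], [3, -20]]
... * rho(a^-1) = [[1, -5], [0, 1]]  ->  [[16, -187], [3, -35]]
... * rho(b) = [[1, -2], [3, -5]]  ->  [[-545, 903], [-102, 169]]
... * rho(b) = [[1, -2], [3, -5]]  ->  [[2164, -3425], [405, -641]]
... * rho(a^-1) = [[1, -5], [0, 1]]  ->  [[2164, -14245], [405, -2666]]
... * rho(a^-1) = [[1, -5], [0, 1]]  ->  [[2164, -25065], [405, -4691]]
... * rho(b) = [[1, -2], [3, -5]]  ->  [[-73031, 120997], [-13668, 22645]]
... * rho(a) = [[1, 5], [0, 1]]  ->  [[-73031, -244158], [-13668, -45695]]
... * rho(b^-1) = [[-5, 2], [-3, 1]]  ->  [[1097629, -390220], [205425, -73031]]
... * rho(b^-1) = [[-5, 2], [-3, 1]]  ->  [[-4317485, 1805038], [-808032, 337819]]
... * rho(b^-1) = [[-5, 2], [-3, 1]]  ->  [[16172311, -6829932], [3026703, -1278245]]
... * rho(b^-1) = [[-5, 2], [-3, 1]]  ->  [[-60371759, 25514690], [-11298780, 4775161]]
... * rho(a^-1) = [[1, -5], [0, 1]]  ->  [[-60371759, 327373485], [-11298780, 61269061]]
... * rho(b^-1) = [[-5, 2], [-3, 1]]  ->  [[-680261660, 206629967], [-127313283, 38671501]]
tr = -680261660 + 38671501 = -641590159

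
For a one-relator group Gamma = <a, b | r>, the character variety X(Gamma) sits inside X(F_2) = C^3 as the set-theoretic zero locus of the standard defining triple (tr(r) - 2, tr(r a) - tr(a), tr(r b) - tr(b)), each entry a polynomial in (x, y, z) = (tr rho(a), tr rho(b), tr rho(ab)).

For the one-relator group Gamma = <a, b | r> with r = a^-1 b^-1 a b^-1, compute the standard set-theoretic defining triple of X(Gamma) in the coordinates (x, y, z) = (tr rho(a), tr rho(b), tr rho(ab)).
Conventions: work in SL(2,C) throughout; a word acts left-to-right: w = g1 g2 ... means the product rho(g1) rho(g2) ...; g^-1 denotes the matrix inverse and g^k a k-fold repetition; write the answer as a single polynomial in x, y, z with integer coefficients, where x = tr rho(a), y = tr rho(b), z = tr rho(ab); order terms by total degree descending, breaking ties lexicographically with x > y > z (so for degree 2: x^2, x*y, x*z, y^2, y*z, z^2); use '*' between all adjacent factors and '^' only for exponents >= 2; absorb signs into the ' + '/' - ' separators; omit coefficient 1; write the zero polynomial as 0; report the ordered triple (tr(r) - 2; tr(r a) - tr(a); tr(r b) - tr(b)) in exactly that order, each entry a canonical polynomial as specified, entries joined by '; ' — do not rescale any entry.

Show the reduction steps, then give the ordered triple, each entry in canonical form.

apply: tr(b^-1) = tr(b) = y
tr(a b a) = tr(a)*tr(b a) - tr(b)   [square of a] = x*z - y
tr(a b a b) = tr(a b)*tr(a b) - tr(1)   [split at a repeated a] = z^2 - 2
tr(b a b^-1 a) = tr(a b a)*tr(b) - tr(a b a b)   [inverse elimination on b] = x*y*z - y^2 - z^2 + 2
tr(a b^-1 a^-1 b) = tr(b a b^-1)*tr(a) - tr(b a b^-1 a)   [inverse elimination on a] = -x*y*z + x^2 + y^2 + z^2 - 2
tr(a^-1 b^-1 a b^-1) = tr(a b^-1 a^-1)*tr(b) - tr(a b^-1 a^-1 b)   [inverse elimination on b] = x*y*z - x^2 - z^2 + 2
apply: tr(a b^-1) = tr(a)*tr(b) - tr(a b)   [inverse elimination on b] = x*y - z
use: tr(b^-1 a b^-1) = tr(a b^-1)*tr(b) - tr(a)   [inverse elimination on b] = x*y^2 - y*z - x
assemble the triple (tr(r) - 2; tr(r a) - x; tr(r b) - y)

x*y*z - x^2 - z^2; x*y^2 - y*z - 2*x; 0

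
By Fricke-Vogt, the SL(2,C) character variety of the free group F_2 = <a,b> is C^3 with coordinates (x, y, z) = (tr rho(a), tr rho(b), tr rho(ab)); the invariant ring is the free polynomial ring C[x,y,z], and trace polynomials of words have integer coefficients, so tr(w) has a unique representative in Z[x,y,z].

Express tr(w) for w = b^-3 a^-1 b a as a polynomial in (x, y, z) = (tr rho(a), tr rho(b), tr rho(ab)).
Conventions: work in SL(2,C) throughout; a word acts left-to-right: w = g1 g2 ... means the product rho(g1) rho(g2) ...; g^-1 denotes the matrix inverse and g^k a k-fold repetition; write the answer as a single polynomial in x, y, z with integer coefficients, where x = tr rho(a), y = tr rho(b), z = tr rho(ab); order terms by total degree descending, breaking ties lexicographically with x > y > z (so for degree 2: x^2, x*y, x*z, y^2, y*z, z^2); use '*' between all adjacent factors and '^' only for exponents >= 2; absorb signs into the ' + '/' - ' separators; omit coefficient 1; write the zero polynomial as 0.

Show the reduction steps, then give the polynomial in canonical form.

-x*y^3*z + x^2*y^2 + y^4 + y^2*z^2 + x*y*z - x^2 - 4*y^2 - z^2 + 2

next, trace(a b a) = trace(a) * trace(b a) - trace(b) = x*z - y
next, trace(a b a b) = trace(a b) * trace(a b) - trace(1)   [split at repeated a] = z^2 - 2
and trace(b a b^-1 a) = trace(a b a) * trace(b) - trace(a b a b) = x*y*z - y^2 - z^2 + 2
and trace(b^-1 a^-1 b a) = trace(b a b^-1) * trace(a) - trace(b a b^-1 a) = -x*y*z + x^2 + y^2 + z^2 - 2
trace(b^-1 a^-1 b a b^-1) = trace(b^-1 a^-1 b a) * trace(b) - trace(b^-1 a^-1 b a b) = -x*y^2*z + x^2*y + y^3 + y*z^2 - 3*y
next, trace(b^-3 a^-1 b a) = trace(b^-1 a^-1 b a b^-1) * trace(b) - trace(b^-1 a^-1 b a) = -x*y^3*z + x^2*y^2 + y^4 + y^2*z^2 + x*y*z - x^2 - 4*y^2 - z^2 + 2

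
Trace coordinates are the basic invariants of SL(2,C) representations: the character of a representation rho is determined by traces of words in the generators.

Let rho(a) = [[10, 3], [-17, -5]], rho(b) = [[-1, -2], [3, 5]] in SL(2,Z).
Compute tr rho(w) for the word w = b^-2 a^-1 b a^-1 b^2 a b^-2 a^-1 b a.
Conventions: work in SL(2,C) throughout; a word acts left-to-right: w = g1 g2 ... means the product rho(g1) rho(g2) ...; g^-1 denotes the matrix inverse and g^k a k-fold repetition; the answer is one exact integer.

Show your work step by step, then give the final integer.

2625269

rho(b^-1) = [[5, 2], [-3, -1]]
... * rho(b^-1) = [[5, 2], [-3, -1]]  ->  [[19, 8], [-12, -5]]
... * rho(a^-1) = [[-5, -3], [17, 10]]  ->  [[41, 23], [-25, -14]]
... * rho(b) = [[-1, -2], [3, 5]]  ->  [[28, 33], [-17, -20]]
... * rho(a^-1) = [[-5, -3], [17, 10]]  ->  [[421, 246], [-255, -149]]
... * rho(b) = [[-1, -2], [3, 5]]  ->  [[317, 388], [-192, -235]]
... * rho(b) = [[-1, -2], [3, 5]]  ->  [[847, 1306], [-513, -791]]
... * rho(a) = [[10, 3], [-17, -5]]  ->  [[-13732, -3989], [8317, 2416]]
... * rho(b^-1) = [[5, 2], [-3, -1]]  ->  [[-56693, -23475], [34337, 14218]]
... * rho(b^-1) = [[5, 2], [-3, -1]]  ->  [[-213040, -89911], [129031, 54456]]
... * rho(a^-1) = [[-5, -3], [17, 10]]  ->  [[-463287, -259990], [280597, 157467]]
... * rho(b) = [[-1, -2], [3, 5]]  ->  [[-316683, -373376], [191804, 226141]]
... * rho(a) = [[10, 3], [-17, -5]]  ->  [[3180562, 916831], [-1926357, -555293]]
tr = 3180562 + -555293 = 2625269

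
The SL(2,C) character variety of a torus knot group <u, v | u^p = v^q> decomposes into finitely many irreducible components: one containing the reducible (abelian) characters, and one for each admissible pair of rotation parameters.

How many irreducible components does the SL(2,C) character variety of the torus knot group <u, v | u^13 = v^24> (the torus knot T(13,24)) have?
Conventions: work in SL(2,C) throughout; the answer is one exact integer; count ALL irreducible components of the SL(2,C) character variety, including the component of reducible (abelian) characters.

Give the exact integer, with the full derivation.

For T(13,24): irreducibility forces the central element u^13 = v^24 to one of +I, -I.
On an irreducible component, tr(u) is locked at 2*cos(pi*alpha/13) for some alpha in 1..12, and tr(v) at 2*cos(pi*beta/24) for some beta in 1..23.
u^13 = (-1)^alpha I and v^24 = (-1)^beta I must agree, so alpha and beta have equal parity.
count pairs: odd alpha (6 choices) x odd beta (12), plus even alpha (6) x even beta (11): 6*12 + 6*11 = 138.
Total: 138 irreducible-character components + 1 reducible (abelian) component = 139.

139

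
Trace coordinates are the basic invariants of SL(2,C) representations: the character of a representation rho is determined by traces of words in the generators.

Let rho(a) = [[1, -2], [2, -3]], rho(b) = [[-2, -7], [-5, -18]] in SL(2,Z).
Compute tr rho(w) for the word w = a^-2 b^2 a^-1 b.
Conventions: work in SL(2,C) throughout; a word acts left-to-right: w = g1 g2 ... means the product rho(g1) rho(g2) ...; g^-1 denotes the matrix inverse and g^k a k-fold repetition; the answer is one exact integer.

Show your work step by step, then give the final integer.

5784

rho(a^-1) = [[-3, 2], [-2, 1]]
... * rho(a^-1) = [[-3, 2], [-2, 1]]  ->  [[5, -4], [4, -3]]
... * rho(b) = [[-2, -7], [-5, -18]]  ->  [[10, 37], [7, 26]]
... * rho(b) = [[-2, -7], [-5, -18]]  ->  [[-205, -736], [-144, -517]]
... * rho(a^-1) = [[-3, 2], [-2, 1]]  ->  [[2087, -1146], [1466, -805]]
... * rho(b) = [[-2, -7], [-5, -18]]  ->  [[1556, 6019], [1093, 4228]]
tr = 1556 + 4228 = 5784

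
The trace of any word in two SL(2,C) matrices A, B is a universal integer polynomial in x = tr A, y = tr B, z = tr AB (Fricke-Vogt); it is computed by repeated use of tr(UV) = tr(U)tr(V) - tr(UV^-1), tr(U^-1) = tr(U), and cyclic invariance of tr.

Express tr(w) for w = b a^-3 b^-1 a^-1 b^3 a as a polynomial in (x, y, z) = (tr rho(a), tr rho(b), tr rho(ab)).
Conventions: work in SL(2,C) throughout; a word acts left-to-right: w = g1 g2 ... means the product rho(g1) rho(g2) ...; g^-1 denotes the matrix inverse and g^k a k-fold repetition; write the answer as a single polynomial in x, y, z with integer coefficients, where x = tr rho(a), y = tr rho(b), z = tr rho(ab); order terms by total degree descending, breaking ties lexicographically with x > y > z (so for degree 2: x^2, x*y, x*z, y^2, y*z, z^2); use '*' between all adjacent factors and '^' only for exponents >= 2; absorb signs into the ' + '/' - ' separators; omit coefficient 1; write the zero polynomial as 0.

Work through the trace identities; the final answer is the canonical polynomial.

trace(b^2) = trace(b) * trace(b) - trace(1) = y^2 - 2
trace(b^3) = trace(b) * trace(b^2) - trace(b) = y^3 - 3*y
trace(a b a b) = trace(a b) * trace(a b) - trace(1)   [split at repeated a] = z^2 - 2
trace(a b a) = trace(a) * trace(b a) - trace(b) = x*z - y
trace(b^2 a b a) = trace(b) * trace(a b a b) - trace(a b a) = y*z^2 - x*z - y
trace(a b^2) = trace(b) * trace(a b) - trace(a) = y*z - x
trace(b^2 a b) = trace(b) * trace(a b^2) - trace(a b) = y^2*z - x*y - z
trace(a b a^2 b^2) = trace(a) * trace(b^2 a b a) - trace(b^2 a b) = x*y*z^2 - x^2*z - y^2*z + z
trace(a b a^2 b) = trace(a) * trace(b a b a) - trace(b a b) = x*z^2 - y*z - x
trace(a b^3 a b a) = trace(b) * trace(a b a^2 b^2) - trace(a b a^2 b) = x*y^2*z^2 - x^2*y*z - y^3*z - x*z^2 + 2*y*z + x
trace(a b a b a b) = trace(a b) * trace(a b a b) - trace(a^-1 b^-1)   [split at repeated a] = z^3 - 3*z
trace(b a b a b a b) = trace(b) * trace(a b a b a b) - trace(a b a b a) = y*z^3 - x*z^2 - 2*y*z + x
trace(a b^3 a b a b) = trace(b) * trace(b a b a b a b) - trace(b a b a b a) = y^2*z^3 - x*y*z^2 - 2*y^2*z - z^3 + x*y + 3*z
trace(b^3 a b a b^-1 a) = trace(a b^3 a b a) * trace(b) - trace(a b^3 a b a b) = x*y^3*z^2 - x^2*y^2*z - y^4*z - y^2*z^3 + 4*y^2*z + z^3 - 3*z
trace(b^-1 a^-1 b^3 a b a) = trace(b^3 a b a b^-1) * trace(a) - trace(b^3 a b a b^-1 a) = -x*y^3*z^2 + x^2*y^2*z + y^4*z + y^2*z^3 + x*y*z^2 - x^2*z - 4*y^2*z - z^3 - x*y + 3*z
trace(a^-1 b^-1 a^-1 b^3 a b) = trace(b^-1 a^-1 b^3 a b) * trace(a) - trace(b^-1 a^-1 b^3 a b a) = x*y^3*z^2 - x^2*y^2*z - y^4*z - y^2*z^3 + x*y^3 - x*y*z^2 + x^2*z + 4*y^2*z + z^3 - 2*x*y - 3*z
trace(a^-1 b^-1 a^-1 b^3 a b a^-1) = trace(a^-1 b^-1 a^-1 b^3 a b) * trace(a) - trace(a^-1 b^-1 a^-1 b^3 a b a) = x^2*y^3*z^2 - x^3*y^2*z - x*y^4*z - x*y^2*z^3 + x^2*y^3 - x^2*y*z^2 + x^3*z + 4*x*y^2*z + x*z^3 - 2*x^2*y - y^3 - 3*x*z + 3*y
trace(b a^-3 b^-1 a^-1 b^3 a) = trace(a^-1 b^-1 a^-1 b^3 a b a^-1) * trace(a) - trace(a^-1 b^-1 a^-1 b^3 a b) = x^3*y^3*z^2 - x^4*y^2*z - x^2*y^4*z - x^2*y^2*z^3 + x^3*y^3 - x^3*y*z^2 - x*y^3*z^2 + x^4*z + 5*x^2*y^2*z + x^2*z^3 + y^4*z + y^2*z^3 - 2*x^3*y - 2*x*y^3 + x*y*z^2 - 4*x^2*z - 4*y^2*z - z^3 + 5*x*y + 3*z

x^3*y^3*z^2 - x^4*y^2*z - x^2*y^4*z - x^2*y^2*z^3 + x^3*y^3 - x^3*y*z^2 - x*y^3*z^2 + x^4*z + 5*x^2*y^2*z + x^2*z^3 + y^4*z + y^2*z^3 - 2*x^3*y - 2*x*y^3 + x*y*z^2 - 4*x^2*z - 4*y^2*z - z^3 + 5*x*y + 3*z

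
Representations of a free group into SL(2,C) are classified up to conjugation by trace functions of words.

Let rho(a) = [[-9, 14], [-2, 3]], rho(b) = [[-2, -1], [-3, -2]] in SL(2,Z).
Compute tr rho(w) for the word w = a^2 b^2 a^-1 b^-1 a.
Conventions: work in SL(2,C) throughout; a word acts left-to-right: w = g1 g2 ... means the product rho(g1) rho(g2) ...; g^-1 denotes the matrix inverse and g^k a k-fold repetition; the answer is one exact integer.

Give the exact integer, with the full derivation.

rho(a) = [[-9, 14], [-2, 3]]
... * rho(a) = [[-9, 14], [-2, 3]]  ->  [[53, -84], [12, -19]]
... * rho(b) = [[-2, -1], [-3, -2]]  ->  [[146, 115], [33, 26]]
... * rho(b) = [[-2, -1], [-3, -2]]  ->  [[-637, -376], [-144, -85]]
... * rho(a^-1) = [[3, -14], [2, -9]]  ->  [[-2663, 12302], [-602, 2781]]
... * rho(b^-1) = [[-2, 1], [3, -2]]  ->  [[42232, -27267], [9547, -6164]]
... * rho(a) = [[-9, 14], [-2, 3]]  ->  [[-325554, 509447], [-73595, 115166]]
tr = -325554 + 115166 = -210388

-210388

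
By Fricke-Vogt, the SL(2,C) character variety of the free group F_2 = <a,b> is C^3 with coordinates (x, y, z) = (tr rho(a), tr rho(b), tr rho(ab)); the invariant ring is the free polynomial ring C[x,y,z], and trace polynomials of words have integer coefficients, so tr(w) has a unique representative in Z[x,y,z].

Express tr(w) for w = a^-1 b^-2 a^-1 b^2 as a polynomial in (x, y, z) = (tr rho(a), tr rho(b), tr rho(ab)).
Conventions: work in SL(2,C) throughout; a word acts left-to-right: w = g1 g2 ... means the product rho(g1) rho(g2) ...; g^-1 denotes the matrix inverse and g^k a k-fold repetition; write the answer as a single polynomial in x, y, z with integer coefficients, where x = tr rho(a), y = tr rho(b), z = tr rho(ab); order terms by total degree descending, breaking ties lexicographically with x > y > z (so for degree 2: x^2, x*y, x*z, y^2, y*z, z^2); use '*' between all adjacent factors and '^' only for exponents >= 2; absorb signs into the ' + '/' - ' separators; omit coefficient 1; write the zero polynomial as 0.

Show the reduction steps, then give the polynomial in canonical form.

x*y^3*z - x^2*y^2 - y^4 - y^2*z^2 + x^2 + 4*y^2 - 2

and tr(a^-1) = tr(a) = x
and tr(a^2 b) = tr(a) tr(b a) - tr(b)  (reduce the a square) = x*z - y
tr(a^2) = tr(a) tr(a) - tr(1)  (reduce the a square) = x^2 - 2
tr(a b^2 a) = tr(b) tr(a^2 b) - tr(a^2)  (reduce the b square) = x*y*z - x^2 - y^2 + 2
and tr(a b a b) = tr(a b) tr(a b) - tr(1)  (split on a) = z^2 - 2
tr(a b^2 a b) = tr(b) tr(a b a b) - tr(a b a)  (reduce the b square) = y*z^2 - x*z - y
next, tr(a b^2 a b^-1) = tr(a b^2 a) tr(b) - tr(a b^2 a b)  (eliminate b^-1) = x*y^2*z - x^2*y - y^3 - y*z^2 + x*z + 3*y
tr(b^2 a b^-2 a) = tr(a b^2 a b^-1) tr(b) - tr(a b^2 a)  (eliminate b^-1) = x*y^3*z - x^2*y^2 - y^4 - y^2*z^2 + x^2 + 4*y^2 - 2
and tr(b^-2 a^-1 b^2 a) = tr(b^2 a b^-2) tr(a) - tr(b^2 a b^-2 a)  (eliminate a^-1) = -x*y^3*z + x^2*y^2 + y^4 + y^2*z^2 - 4*y^2 + 2
tr(a^-1 b^-2 a^-1 b^2) = tr(b^-2 a^-1 b^2) tr(a) - tr(b^-2 a^-1 b^2 a)  (eliminate a^-1) = x*y^3*z - x^2*y^2 - y^4 - y^2*z^2 + x^2 + 4*y^2 - 2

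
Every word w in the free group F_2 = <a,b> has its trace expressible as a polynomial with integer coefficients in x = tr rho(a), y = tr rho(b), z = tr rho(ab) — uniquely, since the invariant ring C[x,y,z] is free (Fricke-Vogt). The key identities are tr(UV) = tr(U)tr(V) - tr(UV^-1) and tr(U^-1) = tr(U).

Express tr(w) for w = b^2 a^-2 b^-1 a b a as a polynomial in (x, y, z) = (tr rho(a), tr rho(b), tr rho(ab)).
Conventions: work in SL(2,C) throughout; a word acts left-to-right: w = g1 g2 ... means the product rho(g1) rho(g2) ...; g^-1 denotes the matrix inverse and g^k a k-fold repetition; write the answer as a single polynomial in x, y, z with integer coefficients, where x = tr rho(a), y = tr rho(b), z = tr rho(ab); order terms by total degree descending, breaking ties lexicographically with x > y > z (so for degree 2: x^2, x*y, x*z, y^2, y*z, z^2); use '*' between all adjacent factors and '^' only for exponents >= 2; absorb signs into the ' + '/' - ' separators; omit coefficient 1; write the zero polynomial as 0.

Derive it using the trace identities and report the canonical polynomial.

-x^2*y^2*z^2 + x^3*y*z + x*y^3*z + x*y*z^3 - 3*x*y*z - x^2 - z^2 + 2

apply: trace(a b a b) = trace(a b)*trace(a b) - trace(1)  (split on a) = z^2 - 2
apply: trace(a b a) = trace(a)*trace(b a) - trace(b)  (reduce the a square) = x*z - y
apply: trace(b a b^2 a) = trace(b)*trace(a b a b) - trace(a b a)  (reduce the b square) = y*z^2 - x*z - y
use: trace(a b^2) = trace(b)*trace(a b) - trace(a)  (reduce the b square) = y*z - x
trace(b a b^2) = trace(b)*trace(a b^2) - trace(a b)  (reduce the b square) = y^2*z - x*y - z
trace(a b a b^2 a) = trace(a)*trace(b a b^2 a) - trace(b a b^2)  (reduce the a square) = x*y*z^2 - x^2*z - y^2*z + z
apply: trace(a b a b a b) = trace(a b a b)*trace(a b) - trace(b a)  (split on a) = z^3 - 3*z
trace(a b a b a) = trace(a)*trace(b a b a) - trace(b a b)  (reduce the a square) = x*z^2 - y*z - x
trace(a b a b^2 a b) = trace(b)*trace(a b a b a b) - trace(a b a b a)  (reduce the b square) = y*z^3 - x*z^2 - 2*y*z + x
trace(b^-1 a b a b^2 a) = trace(a b a b^2 a)*trace(b) - trace(a b a b^2 a b)  (eliminate b^-1) = x*y^2*z^2 - x^2*y*z - y^3*z - y*z^3 + x*z^2 + 3*y*z - x
trace(a^-1 b^-1 a b a b^2) = trace(b^-1 a b a b^2)*trace(a) - trace(b^-1 a b a b^2 a)  (eliminate a^-1) = -x*y^2*z^2 + x^2*y*z + y^3*z + y*z^3 - 3*y*z - x
trace(b^2 a^-2 b^-1 a b a) = trace(a^-1 b^-1 a b a b^2)*trace(a) - trace(a^-1 b^-1 a b a b^2 a)  (eliminate a^-1) = -x^2*y^2*z^2 + x^3*y*z + x*y^3*z + x*y*z^3 - 3*x*y*z - x^2 - z^2 + 2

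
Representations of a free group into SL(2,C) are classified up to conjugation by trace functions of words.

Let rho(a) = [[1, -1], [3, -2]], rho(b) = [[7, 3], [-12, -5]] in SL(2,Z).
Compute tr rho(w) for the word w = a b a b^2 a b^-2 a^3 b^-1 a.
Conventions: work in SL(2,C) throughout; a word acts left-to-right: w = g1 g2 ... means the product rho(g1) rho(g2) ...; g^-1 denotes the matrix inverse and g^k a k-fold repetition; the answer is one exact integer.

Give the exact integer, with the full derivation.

351350

rho(a) = [[1, -1], [3, -2]]
... * rho(b) = [[7, 3], [-12, -5]]  ->  [[19, 8], [45, 19]]
... * rho(a) = [[1, -1], [3, -2]]  ->  [[43, -35], [102, -83]]
... * rho(b) = [[7, 3], [-12, -5]]  ->  [[721, 304], [1710, 721]]
... * rho(b) = [[7, 3], [-12, -5]]  ->  [[1399, 643], [3318, 1525]]
... * rho(a) = [[1, -1], [3, -2]]  ->  [[3328, -2685], [7893, -6368]]
... * rho(b^-1) = [[-5, -3], [12, 7]]  ->  [[-48860, -28779], [-115881, -68255]]
... * rho(b^-1) = [[-5, -3], [12, 7]]  ->  [[-101048, -54873], [-239655, -130142]]
... * rho(a) = [[1, -1], [3, -2]]  ->  [[-265667, 210794], [-630081, 499939]]
... * rho(a) = [[1, -1], [3, -2]]  ->  [[366715, -155921], [869736, -369797]]
... * rho(a) = [[1, -1], [3, -2]]  ->  [[-101048, -54873], [-239655, -130142]]
... * rho(b^-1) = [[-5, -3], [12, 7]]  ->  [[-153236, -80967], [-363429, -192029]]
... * rho(a) = [[1, -1], [3, -2]]  ->  [[-396137, 315170], [-939516, 747487]]
tr = -396137 + 747487 = 351350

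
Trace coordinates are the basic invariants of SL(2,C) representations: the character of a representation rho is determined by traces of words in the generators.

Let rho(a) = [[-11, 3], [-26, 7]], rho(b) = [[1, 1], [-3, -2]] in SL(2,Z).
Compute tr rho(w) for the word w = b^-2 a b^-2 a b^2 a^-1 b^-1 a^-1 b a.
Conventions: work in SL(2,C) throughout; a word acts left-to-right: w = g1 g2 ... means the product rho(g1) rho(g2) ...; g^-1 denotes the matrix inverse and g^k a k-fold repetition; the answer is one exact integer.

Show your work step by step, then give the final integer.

-832016880

rho(b^-1) = [[-2, -1], [3, 1]]
... * rho(b^-1) = [[-2, -1], [3, 1]]  ->  [[1, 1], [-3, -2]]
... * rho(a) = [[-11, 3], [-26, 7]]  ->  [[-37, 10], [85, -23]]
... * rho(b^-1) = [[-2, -1], [3, 1]]  ->  [[104, 47], [-239, -108]]
... * rho(b^-1) = [[-2, -1], [3, 1]]  ->  [[-67, -57], [154, 131]]
... * rho(a) = [[-11, 3], [-26, 7]]  ->  [[2219, -600], [-5100, 1379]]
... * rho(b) = [[1, 1], [-3, -2]]  ->  [[4019, 3419], [-9237, -7858]]
... * rho(b) = [[1, 1], [-3, -2]]  ->  [[-6238, -2819], [14337, 6479]]
... * rho(a^-1) = [[7, -3], [26, -11]]  ->  [[-116960, 49723], [268813, -114280]]
... * rho(b^-1) = [[-2, -1], [3, 1]]  ->  [[383089, 166683], [-880466, -383093]]
... * rho(a^-1) = [[7, -3], [26, -11]]  ->  [[7015381, -2982780], [-16123680, 6855421]]
... * rho(b) = [[1, 1], [-3, -2]]  ->  [[15963721, 12980941], [-36689943, -29834522]]
... * rho(a) = [[-11, 3], [-26, 7]]  ->  [[-513105397, 138757750], [1179286945, -318911483]]
tr = -513105397 + -318911483 = -832016880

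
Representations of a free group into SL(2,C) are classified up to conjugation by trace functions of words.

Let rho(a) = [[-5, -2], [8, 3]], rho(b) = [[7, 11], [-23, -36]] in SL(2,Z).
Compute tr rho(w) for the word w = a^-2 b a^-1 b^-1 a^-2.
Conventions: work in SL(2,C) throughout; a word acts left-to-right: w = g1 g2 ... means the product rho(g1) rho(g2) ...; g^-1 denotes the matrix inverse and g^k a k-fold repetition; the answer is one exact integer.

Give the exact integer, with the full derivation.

5774

rho(a^-1) = [[3, 2], [-8, -5]]
... * rho(a^-1) = [[3, 2], [-8, -5]]  ->  [[-7, -4], [16, 9]]
... * rho(b) = [[7, 11], [-23, -36]]  ->  [[43, 67], [-95, -148]]
... * rho(a^-1) = [[3, 2], [-8, -5]]  ->  [[-407, -249], [899, 550]]
... * rho(b^-1) = [[-36, -11], [23, 7]]  ->  [[8925, 2734], [-19714, -6039]]
... * rho(a^-1) = [[3, 2], [-8, -5]]  ->  [[4903, 4180], [-10830, -9233]]
... * rho(a^-1) = [[3, 2], [-8, -5]]  ->  [[-18731, -11094], [41374, 24505]]
tr = -18731 + 24505 = 5774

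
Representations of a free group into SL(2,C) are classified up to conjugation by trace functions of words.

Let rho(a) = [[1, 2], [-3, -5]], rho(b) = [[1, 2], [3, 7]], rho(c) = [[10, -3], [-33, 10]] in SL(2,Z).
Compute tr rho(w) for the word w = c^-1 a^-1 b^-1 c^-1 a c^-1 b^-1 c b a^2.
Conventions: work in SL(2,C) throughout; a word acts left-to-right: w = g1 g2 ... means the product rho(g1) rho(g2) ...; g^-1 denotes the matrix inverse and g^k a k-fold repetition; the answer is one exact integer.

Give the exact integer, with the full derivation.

rho(c^-1) = [[10, 3], [33, 10]]
... * rho(a^-1) = [[-5, -2], [3, 1]]  ->  [[-41, -17], [-135, -56]]
... * rho(b^-1) = [[7, -2], [-3, 1]]  ->  [[-236, 65], [-777, 214]]
... * rho(c^-1) = [[10, 3], [33, 10]]  ->  [[-215, -58], [-708, -191]]
... * rho(a) = [[1, 2], [-3, -5]]  ->  [[-41, -140], [-135, -461]]
... * rho(c^-1) = [[10, 3], [33, 10]]  ->  [[-5030, -1523], [-16563, -5015]]
... * rho(b^-1) = [[7, -2], [-3, 1]]  ->  [[-30641, 8537], [-100896, 28111]]
... * rho(c) = [[10, -3], [-33, 10]]  ->  [[-588131, 177293], [-1936623, 583798]]
... * rho(b) = [[1, 2], [3, 7]]  ->  [[-56252, 64789], [-185229, 213340]]
... * rho(a) = [[1, 2], [-3, -5]]  ->  [[-250619, -436449], [-825249, -1437158]]
... * rho(a) = [[1, 2], [-3, -5]]  ->  [[1058728, 1681007], [3486225, 5535292]]
tr = 1058728 + 5535292 = 6594020

6594020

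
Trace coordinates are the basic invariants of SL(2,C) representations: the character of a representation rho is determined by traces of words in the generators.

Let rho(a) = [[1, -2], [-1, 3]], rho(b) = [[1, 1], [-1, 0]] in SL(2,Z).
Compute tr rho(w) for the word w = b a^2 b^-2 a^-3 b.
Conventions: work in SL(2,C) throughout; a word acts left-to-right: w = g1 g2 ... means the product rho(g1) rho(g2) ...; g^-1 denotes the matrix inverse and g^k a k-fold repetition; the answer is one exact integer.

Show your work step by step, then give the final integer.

rho(b) = [[1, 1], [-1, 0]]
... * rho(a) = [[1, -2], [-1, 3]]  ->  [[0, 1], [-1, 2]]
... * rho(a) = [[1, -2], [-1, 3]]  ->  [[-1, 3], [-3, 8]]
... * rho(b^-1) = [[0, -1], [1, 1]]  ->  [[3, 4], [8, 11]]
... * rho(b^-1) = [[0, -1], [1, 1]]  ->  [[4, 1], [11, 3]]
... * rho(a^-1) = [[3, 2], [1, 1]]  ->  [[13, 9], [36, 25]]
... * rho(a^-1) = [[3, 2], [1, 1]]  ->  [[48, 35], [133, 97]]
... * rho(a^-1) = [[3, 2], [1, 1]]  ->  [[179, 131], [496, 363]]
... * rho(b) = [[1, 1], [-1, 0]]  ->  [[48, 179], [133, 496]]
tr = 48 + 496 = 544

544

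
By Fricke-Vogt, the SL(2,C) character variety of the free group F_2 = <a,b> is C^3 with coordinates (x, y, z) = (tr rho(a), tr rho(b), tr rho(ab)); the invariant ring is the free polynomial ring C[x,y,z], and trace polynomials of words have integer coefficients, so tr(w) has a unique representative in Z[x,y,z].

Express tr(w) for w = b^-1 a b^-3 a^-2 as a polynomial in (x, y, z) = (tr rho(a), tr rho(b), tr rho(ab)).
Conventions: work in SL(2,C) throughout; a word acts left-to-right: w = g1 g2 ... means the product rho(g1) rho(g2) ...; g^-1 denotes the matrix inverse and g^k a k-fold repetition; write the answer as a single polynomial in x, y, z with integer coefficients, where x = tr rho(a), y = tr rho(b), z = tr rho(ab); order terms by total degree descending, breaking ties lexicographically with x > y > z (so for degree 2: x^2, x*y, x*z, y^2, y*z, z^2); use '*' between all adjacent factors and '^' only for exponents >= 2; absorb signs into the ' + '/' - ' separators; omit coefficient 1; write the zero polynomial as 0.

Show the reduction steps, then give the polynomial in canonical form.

tr(b^-1) = tr(b) = y
tr(b^-2) = tr(b^-1) * tr(b) - tr(1)   [inverse elimination on b] = y^2 - 2
use: tr(b^-3) = tr(b^-2) * tr(b) - tr(b^-1)   [inverse elimination on b] = y^3 - 3*y
tr(a b^-1) = tr(a) * tr(b) - tr(a b)   [inverse elimination on b] = x*y - z
use: tr(a b^-2) = tr(a b^-1) * tr(b) - tr(a)   [inverse elimination on b] = x*y^2 - y*z - x
use: tr(a b a) = tr(a) * tr(b a) - tr(b)   [square of a] = x*z - y
tr(a b a b) = tr(b a) * tr(b a) - tr(1)   [split at a repeated b] = z^2 - 2
apply: tr(b^-1 a b a) = tr(a b a) * tr(b) - tr(a b a b)   [inverse elimination on b] = x*y*z - y^2 - z^2 + 2
tr(b^-2 a b a) = tr(b^-1 a b a) * tr(b) - tr(b^-1 a b a b)   [inverse elimination on b] = x*y^2*z - y^3 - y*z^2 - x*z + 3*y
apply: tr(b a b^-3 a) = tr(b^-2 a b a) * tr(b) - tr(b^-2 a b a b)   [inverse elimination on b] = x*y^3*z - y^4 - y^2*z^2 - 2*x*y*z + 4*y^2 + z^2 - 2
apply: tr(a b^-3 a^-1 b) = tr(b a b^-3) * tr(a) - tr(b a b^-3 a)   [inverse elimination on a] = -x*y^3*z + x^2*y^2 + y^4 + y^2*z^2 + x*y*z - x^2 - 4*y^2 - z^2 + 2
apply: tr(a^-1 b^-1 a b^-3) = tr(a b^-3 a^-1) * tr(b) - tr(a b^-3 a^-1 b)   [inverse elimination on b] = x*y^3*z - x^2*y^2 - y^2*z^2 - x*y*z + x^2 + y^2 + z^2 - 2
tr(b^-1 a b^-2) = tr(b^-2 a) * tr(b) - tr(b^-2 a b)   [inverse elimination on b] = x*y^3 - y^2*z - 2*x*y + z
use: tr(b^-1 a b^-3) = tr(b^-1 a b^-2) * tr(b) - tr(b^-1 a b^-1)   [inverse elimination on b] = x*y^4 - y^3*z - 3*x*y^2 + 2*y*z + x
use: tr(b^-1 a b^-3 a^-2) = tr(a^-1 b^-1 a b^-3) * tr(a) - tr(a^-1 b^-1 a b^-3 a)   [inverse elimination on a] = x^2*y^3*z - x^3*y^2 - x*y^4 - x*y^2*z^2 - x^2*y*z + y^3*z + x^3 + 4*x*y^2 + x*z^2 - 2*y*z - 3*x

x^2*y^3*z - x^3*y^2 - x*y^4 - x*y^2*z^2 - x^2*y*z + y^3*z + x^3 + 4*x*y^2 + x*z^2 - 2*y*z - 3*x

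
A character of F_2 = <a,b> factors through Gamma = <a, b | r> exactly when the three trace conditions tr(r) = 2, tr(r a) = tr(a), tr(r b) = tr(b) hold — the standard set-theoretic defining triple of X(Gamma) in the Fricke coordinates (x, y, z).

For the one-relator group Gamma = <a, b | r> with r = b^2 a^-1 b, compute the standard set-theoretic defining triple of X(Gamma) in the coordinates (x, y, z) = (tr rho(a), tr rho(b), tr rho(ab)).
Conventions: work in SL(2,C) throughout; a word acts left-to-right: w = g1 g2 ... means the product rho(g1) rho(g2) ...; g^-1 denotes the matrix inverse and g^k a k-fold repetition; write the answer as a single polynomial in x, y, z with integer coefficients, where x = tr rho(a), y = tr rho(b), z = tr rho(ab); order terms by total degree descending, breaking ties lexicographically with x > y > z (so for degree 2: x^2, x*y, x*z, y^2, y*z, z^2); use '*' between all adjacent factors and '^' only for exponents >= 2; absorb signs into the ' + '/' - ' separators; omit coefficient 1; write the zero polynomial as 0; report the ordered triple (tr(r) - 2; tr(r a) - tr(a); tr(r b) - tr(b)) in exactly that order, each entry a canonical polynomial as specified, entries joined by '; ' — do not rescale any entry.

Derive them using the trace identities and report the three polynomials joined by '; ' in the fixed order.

use: trace(b^2) = trace(b) * trace(b) - trace(1) = y^2 - 2
use: trace(b^3) = trace(b) * trace(b^2) - trace(b) = y^3 - 3*y
trace(a b^2) = trace(b) * trace(a b) - trace(a) = y*z - x
trace(b^3 a) = trace(b) * trace(a b^2) - trace(a b) = y^2*z - x*y - z
apply: trace(b^2 a^-1 b) = trace(b^3) * trace(a) - trace(b^3 a) = x*y^3 - y^2*z - 2*x*y + z
trace(a b a b) = trace(a b) * trace(a b) - trace(1)  (split on a) = z^2 - 2
trace(a b a) = trace(a) * trace(b a) - trace(b)  (reduce the a square) = x*z - y
apply: trace(b a b^2 a) = trace(b) * trace(a b a b) - trace(a b a)  (reduce the b square) = y*z^2 - x*z - y
trace(b^2 a^-1 b a) = trace(b a b^2) * trace(a) - trace(b a b^2 a)  (eliminate a^-1) = x*y^2*z - x^2*y - y*z^2 + y
trace(b^4) = trace(b) * trace(b^3) - trace(b^2)   [square of b] = y^4 - 4*y^2 + 2
apply: trace(b^4 a) = trace(b) * trace(b^2 a b) - trace(b^2 a)   [square of b] = y^3*z - x*y^2 - 2*y*z + x
trace(b^2 a^-1 b^2) = trace(b^4) * trace(a) - trace(b^4 a)   [inverse elimination on a] = x*y^4 - y^3*z - 3*x*y^2 + 2*y*z + x
assemble the triple (trace(r) - 2; trace(r a) - x; trace(r b) - y)

x*y^3 - y^2*z - 2*x*y + z - 2; x*y^2*z - x^2*y - y*z^2 - x + y; x*y^4 - y^3*z - 3*x*y^2 + 2*y*z + x - y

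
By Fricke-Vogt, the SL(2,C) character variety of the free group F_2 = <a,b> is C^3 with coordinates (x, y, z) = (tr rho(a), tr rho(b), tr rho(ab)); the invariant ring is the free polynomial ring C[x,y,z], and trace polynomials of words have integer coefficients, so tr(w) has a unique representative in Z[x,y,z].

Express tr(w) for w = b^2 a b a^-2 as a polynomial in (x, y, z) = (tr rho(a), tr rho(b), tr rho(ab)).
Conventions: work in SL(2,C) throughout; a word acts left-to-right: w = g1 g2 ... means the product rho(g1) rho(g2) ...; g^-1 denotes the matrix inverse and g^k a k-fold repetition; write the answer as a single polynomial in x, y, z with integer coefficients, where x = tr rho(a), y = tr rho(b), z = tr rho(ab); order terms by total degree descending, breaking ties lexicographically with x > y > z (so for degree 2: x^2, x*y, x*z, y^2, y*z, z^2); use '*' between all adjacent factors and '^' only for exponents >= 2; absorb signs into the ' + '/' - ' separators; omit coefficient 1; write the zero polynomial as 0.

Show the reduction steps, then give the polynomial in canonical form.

tr(a b^2) = tr(b) * tr(a b) - tr(a) = y*z - x
reduce: tr(b^2 a b) = tr(b) * tr(a b^2) - tr(a b) = y^2*z - x*y - z
tr(a b a b) = tr(b a) * tr(b a) - tr(1) = z^2 - 2
tr(a b a) = tr(a) * tr(b a) - tr(b) = x*z - y
tr(b^2 a b a) = tr(b) * tr(a b a b) - tr(a b a) = y*z^2 - x*z - y
tr(a^-1 b^2 a b) = tr(b^2 a b) * tr(a) - tr(b^2 a b a) = x*y^2*z - x^2*y - y*z^2 + y
so tr(b^2 a b a^-2) = tr(a^-1 b^2 a b) * tr(a) - tr(a^-1 b^2 a b a) = x^2*y^2*z - x^3*y - x*y*z^2 - y^2*z + 2*x*y + z

x^2*y^2*z - x^3*y - x*y*z^2 - y^2*z + 2*x*y + z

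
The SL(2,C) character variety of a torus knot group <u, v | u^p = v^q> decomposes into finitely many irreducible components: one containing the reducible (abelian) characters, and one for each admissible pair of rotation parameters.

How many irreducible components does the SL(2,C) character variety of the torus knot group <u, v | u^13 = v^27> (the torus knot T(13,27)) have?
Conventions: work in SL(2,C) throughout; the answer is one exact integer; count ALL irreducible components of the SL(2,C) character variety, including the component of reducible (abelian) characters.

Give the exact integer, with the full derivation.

For T(13,27): irreducibility forces the central element u^13 = v^27 to one of +I, -I.
So on each irreducible component the traces are pinned: tr(u) = 2*cos(pi*alpha/13) with 1 <= alpha <= 12, tr(v) = 2*cos(pi*beta/27) with 1 <= beta <= 26.
Consistency of u^13 = (-1)^alpha I with v^27 = (-1)^beta I forces alpha = beta (mod 2).
Enumerate parity-matched pairs: 6*13 odd-odd plus 6*13 even-even gives 156.
Total: 156 irreducible-character components + 1 reducible (abelian) component = 157.

157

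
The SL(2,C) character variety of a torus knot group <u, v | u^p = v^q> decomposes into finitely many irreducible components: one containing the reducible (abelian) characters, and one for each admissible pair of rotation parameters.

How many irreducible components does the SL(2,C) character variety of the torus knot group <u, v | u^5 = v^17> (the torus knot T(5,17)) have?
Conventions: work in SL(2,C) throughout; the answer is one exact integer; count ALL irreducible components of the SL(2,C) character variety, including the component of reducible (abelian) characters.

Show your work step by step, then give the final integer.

For T(5,17): irreducibility forces the central element u^5 = v^17 to one of +I, -I.
So on each irreducible component the traces are pinned: tr(u) = 2*cos(pi*alpha/5) with 1 <= alpha <= 4, tr(v) = 2*cos(pi*beta/17) with 1 <= beta <= 16.
u^5 = (-1)^alpha I and v^17 = (-1)^beta I must agree, so alpha and beta have equal parity.
Counting: 2 odd alphas x 8 odd betas + 2 even alphas x 8 even betas = 16 + 16 = 32.
components with irreducible characters: 32; plus the single component of reducible (abelian) characters: total 33.

33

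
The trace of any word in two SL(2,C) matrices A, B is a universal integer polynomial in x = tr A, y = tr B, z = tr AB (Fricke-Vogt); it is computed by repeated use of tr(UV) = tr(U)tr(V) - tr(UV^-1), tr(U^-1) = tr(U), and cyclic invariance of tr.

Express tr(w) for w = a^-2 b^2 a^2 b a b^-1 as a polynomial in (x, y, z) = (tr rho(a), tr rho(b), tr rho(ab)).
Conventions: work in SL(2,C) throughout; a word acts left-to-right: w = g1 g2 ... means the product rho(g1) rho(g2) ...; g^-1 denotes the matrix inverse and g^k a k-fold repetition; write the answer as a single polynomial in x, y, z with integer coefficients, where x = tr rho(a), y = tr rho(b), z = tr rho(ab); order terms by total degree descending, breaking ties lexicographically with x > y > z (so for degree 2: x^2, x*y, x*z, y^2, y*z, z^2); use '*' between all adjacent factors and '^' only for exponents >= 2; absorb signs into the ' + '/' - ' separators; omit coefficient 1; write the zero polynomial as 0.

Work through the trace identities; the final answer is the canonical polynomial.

tr(a^2 b) = tr(a) * tr(b a) - tr(b) = x*z - y
tr(a^2) = tr(a) * tr(a) - tr(1) = x^2 - 2
tr(a^2 b^2) = tr(b) * tr(a^2 b) - tr(a^2) = x*y*z - x^2 - y^2 + 2
tr(b^2 a^2 b) = tr(b) * tr(a^2 b^2) - tr(a^2 b) = x*y^2*z - x^2*y - y^3 - x*z + 3*y
tr(b a b a) = tr(b a) * tr(b a) - tr(1)   [split at repeated b] = z^2 - 2
tr(b a b) = tr(b) * tr(a b) - tr(a) = y*z - x
tr(a^2 b a b) = tr(a) * tr(b a b a) - tr(b a b) = x*z^2 - y*z - x
tr(a^2 b a) = tr(a) * tr(a b a) - tr(a b) = x^2*z - x*y - z
tr(a^2 b a b^2) = tr(b) * tr(a^2 b a b) - tr(a^2 b a) = x*y*z^2 - x^2*z - y^2*z + z
tr(b^2 a^2 b a b) = tr(b) * tr(a^2 b a b^2) - tr(a^2 b a b) = x*y^2*z^2 - x^2*y*z - y^3*z - x*z^2 + 2*y*z + x
tr(b a b a b a) = tr(a b a b) * tr(a b) - tr(b a)   [split at repeated a] = z^3 - 3*z
tr(b a b a b) = tr(b) * tr(a b a b) - tr(a b a) = y*z^2 - x*z - y
tr(a^2 b a b a b) = tr(a) * tr(b a b a b a) - tr(b a b a b) = x*z^3 - y*z^2 - 2*x*z + y
tr(a^2 b a b a) = tr(a) * tr(b a b a^2) - tr(b a b a) = x^2*z^2 - x*y*z - x^2 - z^2 + 2
tr(b^2 a^2 b a b a) = tr(b) * tr(a^2 b a b a b) - tr(a^2 b a b a) = x*y*z^3 - x^2*z^2 - y^2*z^2 - x*y*z + x^2 + y^2 + z^2 - 2
tr(a^-1 b^2 a^2 b a b) = tr(b^2 a^2 b a b) * tr(a) - tr(b^2 a^2 b a b a) = x^2*y^2*z^2 - x^3*y*z - x*y^3*z - x*y*z^3 + y^2*z^2 + 3*x*y*z - y^2 - z^2 + 2
tr(a^-1 b^2 a^2 b a b^-1) = tr(a^-1 b^2 a^2 b a) * tr(b) - tr(a^-1 b^2 a^2 b a b) = -x^2*y^2*z^2 + x^3*y*z + 2*x*y^3*z + x*y*z^3 - x^2*y^2 - y^4 - y^2*z^2 - 4*x*y*z + 4*y^2 + z^2 - 2
tr(a^-2 b^2 a^2 b a b^-1) = tr(a^-1 b^2 a^2 b a b^-1) * tr(a) - tr(a^-1 b^2 a^2 b a b^-1 a) = -x^3*y^2*z^2 + x^4*y*z + 2*x^2*y^3*z + x^2*y*z^3 - x^3*y^2 - x*y^4 - x*y^2*z^2 - 4*x^2*y*z + 4*x*y^2 + y*z - x

-x^3*y^2*z^2 + x^4*y*z + 2*x^2*y^3*z + x^2*y*z^3 - x^3*y^2 - x*y^4 - x*y^2*z^2 - 4*x^2*y*z + 4*x*y^2 + y*z - x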